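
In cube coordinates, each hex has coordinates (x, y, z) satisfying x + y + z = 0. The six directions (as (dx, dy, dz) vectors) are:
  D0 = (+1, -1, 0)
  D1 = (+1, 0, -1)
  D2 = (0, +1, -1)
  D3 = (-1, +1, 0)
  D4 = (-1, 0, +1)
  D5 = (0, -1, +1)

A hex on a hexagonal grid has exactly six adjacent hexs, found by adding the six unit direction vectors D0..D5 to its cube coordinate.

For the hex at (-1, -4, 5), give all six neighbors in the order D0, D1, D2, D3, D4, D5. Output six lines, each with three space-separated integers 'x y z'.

Answer: 0 -5 5
0 -4 4
-1 -3 4
-2 -3 5
-2 -4 6
-1 -5 6

Derivation:
Center: (-1, -4, 5). Add each direction:
  D0: (-1, -4, 5) + (1, -1, 0) = (0, -5, 5)
  D1: (-1, -4, 5) + (1, 0, -1) = (0, -4, 4)
  D2: (-1, -4, 5) + (0, 1, -1) = (-1, -3, 4)
  D3: (-1, -4, 5) + (-1, 1, 0) = (-2, -3, 5)
  D4: (-1, -4, 5) + (-1, 0, 1) = (-2, -4, 6)
  D5: (-1, -4, 5) + (0, -1, 1) = (-1, -5, 6)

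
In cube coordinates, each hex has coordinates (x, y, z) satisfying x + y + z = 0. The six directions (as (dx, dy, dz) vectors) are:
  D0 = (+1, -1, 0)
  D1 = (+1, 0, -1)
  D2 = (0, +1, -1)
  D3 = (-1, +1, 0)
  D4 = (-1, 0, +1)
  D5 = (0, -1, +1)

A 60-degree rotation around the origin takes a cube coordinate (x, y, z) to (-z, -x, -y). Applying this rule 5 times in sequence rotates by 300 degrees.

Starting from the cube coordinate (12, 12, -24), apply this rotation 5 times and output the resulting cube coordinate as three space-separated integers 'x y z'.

Start: (12, 12, -24)
Step 1: (12, 12, -24) -> (-(-24), -(12), -(12)) = (24, -12, -12)
Step 2: (24, -12, -12) -> (-(-12), -(24), -(-12)) = (12, -24, 12)
Step 3: (12, -24, 12) -> (-(12), -(12), -(-24)) = (-12, -12, 24)
Step 4: (-12, -12, 24) -> (-(24), -(-12), -(-12)) = (-24, 12, 12)
Step 5: (-24, 12, 12) -> (-(12), -(-24), -(12)) = (-12, 24, -12)

Answer: -12 24 -12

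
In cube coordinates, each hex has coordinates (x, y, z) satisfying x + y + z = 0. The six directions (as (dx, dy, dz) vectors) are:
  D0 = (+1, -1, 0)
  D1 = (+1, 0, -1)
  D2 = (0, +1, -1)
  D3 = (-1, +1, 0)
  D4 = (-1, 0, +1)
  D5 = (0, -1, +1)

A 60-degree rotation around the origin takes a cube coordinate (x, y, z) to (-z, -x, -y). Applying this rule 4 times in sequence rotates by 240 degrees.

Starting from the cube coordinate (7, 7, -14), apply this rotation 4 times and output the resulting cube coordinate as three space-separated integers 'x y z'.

Start: (7, 7, -14)
Step 1: (7, 7, -14) -> (-(-14), -(7), -(7)) = (14, -7, -7)
Step 2: (14, -7, -7) -> (-(-7), -(14), -(-7)) = (7, -14, 7)
Step 3: (7, -14, 7) -> (-(7), -(7), -(-14)) = (-7, -7, 14)
Step 4: (-7, -7, 14) -> (-(14), -(-7), -(-7)) = (-14, 7, 7)

Answer: -14 7 7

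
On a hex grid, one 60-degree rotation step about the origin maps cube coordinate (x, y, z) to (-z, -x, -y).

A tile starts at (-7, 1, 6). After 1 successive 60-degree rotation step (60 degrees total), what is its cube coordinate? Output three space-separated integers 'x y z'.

Start: (-7, 1, 6)
Step 1: (-7, 1, 6) -> (-(6), -(-7), -(1)) = (-6, 7, -1)

Answer: -6 7 -1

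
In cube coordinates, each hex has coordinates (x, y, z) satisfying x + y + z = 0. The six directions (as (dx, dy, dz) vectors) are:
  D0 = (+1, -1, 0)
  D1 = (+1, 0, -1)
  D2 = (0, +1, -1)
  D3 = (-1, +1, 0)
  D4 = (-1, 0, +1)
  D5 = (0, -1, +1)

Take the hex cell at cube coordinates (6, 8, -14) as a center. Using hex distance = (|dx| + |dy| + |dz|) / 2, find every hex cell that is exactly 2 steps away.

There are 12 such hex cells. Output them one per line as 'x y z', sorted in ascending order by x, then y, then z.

Walk ring at distance 2 from (6, 8, -14):
Start at center + D4*2 = (4, 8, -12)
  hex 0: (4, 8, -12)
  hex 1: (5, 7, -12)
  hex 2: (6, 6, -12)
  hex 3: (7, 6, -13)
  hex 4: (8, 6, -14)
  hex 5: (8, 7, -15)
  hex 6: (8, 8, -16)
  hex 7: (7, 9, -16)
  hex 8: (6, 10, -16)
  hex 9: (5, 10, -15)
  hex 10: (4, 10, -14)
  hex 11: (4, 9, -13)
Sorted: 12 hexes.

Answer: 4 8 -12
4 9 -13
4 10 -14
5 7 -12
5 10 -15
6 6 -12
6 10 -16
7 6 -13
7 9 -16
8 6 -14
8 7 -15
8 8 -16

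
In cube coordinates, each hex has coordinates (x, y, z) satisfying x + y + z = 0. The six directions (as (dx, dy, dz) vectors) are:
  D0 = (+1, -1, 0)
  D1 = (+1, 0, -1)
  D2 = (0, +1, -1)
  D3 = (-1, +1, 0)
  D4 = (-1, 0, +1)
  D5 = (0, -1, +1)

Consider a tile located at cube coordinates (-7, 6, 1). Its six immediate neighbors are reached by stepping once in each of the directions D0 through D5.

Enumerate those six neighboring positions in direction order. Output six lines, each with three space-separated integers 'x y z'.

Center: (-7, 6, 1). Add each direction:
  D0: (-7, 6, 1) + (1, -1, 0) = (-6, 5, 1)
  D1: (-7, 6, 1) + (1, 0, -1) = (-6, 6, 0)
  D2: (-7, 6, 1) + (0, 1, -1) = (-7, 7, 0)
  D3: (-7, 6, 1) + (-1, 1, 0) = (-8, 7, 1)
  D4: (-7, 6, 1) + (-1, 0, 1) = (-8, 6, 2)
  D5: (-7, 6, 1) + (0, -1, 1) = (-7, 5, 2)

Answer: -6 5 1
-6 6 0
-7 7 0
-8 7 1
-8 6 2
-7 5 2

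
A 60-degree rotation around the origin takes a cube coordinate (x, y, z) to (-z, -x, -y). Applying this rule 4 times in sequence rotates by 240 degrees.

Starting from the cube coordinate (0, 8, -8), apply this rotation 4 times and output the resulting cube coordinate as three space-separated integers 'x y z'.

Answer: -8 0 8

Derivation:
Start: (0, 8, -8)
Step 1: (0, 8, -8) -> (-(-8), -(0), -(8)) = (8, 0, -8)
Step 2: (8, 0, -8) -> (-(-8), -(8), -(0)) = (8, -8, 0)
Step 3: (8, -8, 0) -> (-(0), -(8), -(-8)) = (0, -8, 8)
Step 4: (0, -8, 8) -> (-(8), -(0), -(-8)) = (-8, 0, 8)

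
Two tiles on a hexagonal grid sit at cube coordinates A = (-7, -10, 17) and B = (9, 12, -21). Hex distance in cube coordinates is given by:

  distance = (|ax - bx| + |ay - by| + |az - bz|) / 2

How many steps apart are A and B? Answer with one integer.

Answer: 38

Derivation:
|ax - bx| = |-7 - 9| = 16
|ay - by| = |-10 - 12| = 22
|az - bz| = |17 - (-21)| = 38
distance = (16 + 22 + 38) / 2 = 76 / 2 = 38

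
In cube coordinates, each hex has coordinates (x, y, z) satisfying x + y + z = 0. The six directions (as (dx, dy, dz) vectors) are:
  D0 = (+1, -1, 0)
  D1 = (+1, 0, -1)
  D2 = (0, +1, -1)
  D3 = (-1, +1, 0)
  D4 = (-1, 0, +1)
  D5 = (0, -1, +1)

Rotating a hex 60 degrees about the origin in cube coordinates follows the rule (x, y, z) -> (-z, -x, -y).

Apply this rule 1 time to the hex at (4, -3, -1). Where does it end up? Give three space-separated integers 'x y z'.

Start: (4, -3, -1)
Step 1: (4, -3, -1) -> (-(-1), -(4), -(-3)) = (1, -4, 3)

Answer: 1 -4 3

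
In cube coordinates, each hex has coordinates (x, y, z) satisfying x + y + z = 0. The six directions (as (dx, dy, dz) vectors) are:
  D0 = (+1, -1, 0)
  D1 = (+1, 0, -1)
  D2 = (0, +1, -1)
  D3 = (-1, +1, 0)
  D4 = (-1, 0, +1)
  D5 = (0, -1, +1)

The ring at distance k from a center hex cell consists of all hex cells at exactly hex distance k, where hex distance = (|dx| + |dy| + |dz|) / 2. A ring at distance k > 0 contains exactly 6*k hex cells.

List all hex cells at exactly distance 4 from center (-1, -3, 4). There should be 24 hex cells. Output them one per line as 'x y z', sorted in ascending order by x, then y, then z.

Walk ring at distance 4 from (-1, -3, 4):
Start at center + D4*4 = (-5, -3, 8)
  hex 0: (-5, -3, 8)
  hex 1: (-4, -4, 8)
  hex 2: (-3, -5, 8)
  hex 3: (-2, -6, 8)
  hex 4: (-1, -7, 8)
  hex 5: (0, -7, 7)
  hex 6: (1, -7, 6)
  hex 7: (2, -7, 5)
  hex 8: (3, -7, 4)
  hex 9: (3, -6, 3)
  hex 10: (3, -5, 2)
  hex 11: (3, -4, 1)
  hex 12: (3, -3, 0)
  hex 13: (2, -2, 0)
  hex 14: (1, -1, 0)
  hex 15: (0, 0, 0)
  hex 16: (-1, 1, 0)
  hex 17: (-2, 1, 1)
  hex 18: (-3, 1, 2)
  hex 19: (-4, 1, 3)
  hex 20: (-5, 1, 4)
  hex 21: (-5, 0, 5)
  hex 22: (-5, -1, 6)
  hex 23: (-5, -2, 7)
Sorted: 24 hexes.

Answer: -5 -3 8
-5 -2 7
-5 -1 6
-5 0 5
-5 1 4
-4 -4 8
-4 1 3
-3 -5 8
-3 1 2
-2 -6 8
-2 1 1
-1 -7 8
-1 1 0
0 -7 7
0 0 0
1 -7 6
1 -1 0
2 -7 5
2 -2 0
3 -7 4
3 -6 3
3 -5 2
3 -4 1
3 -3 0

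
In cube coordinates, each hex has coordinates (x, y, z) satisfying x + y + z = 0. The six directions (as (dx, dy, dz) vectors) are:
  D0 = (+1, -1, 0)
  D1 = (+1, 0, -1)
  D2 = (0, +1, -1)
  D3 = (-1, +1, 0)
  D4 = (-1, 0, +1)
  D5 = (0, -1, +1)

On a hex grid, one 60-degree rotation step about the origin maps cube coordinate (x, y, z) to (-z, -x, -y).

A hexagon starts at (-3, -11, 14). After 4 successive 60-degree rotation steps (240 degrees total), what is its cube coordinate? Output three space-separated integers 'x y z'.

Start: (-3, -11, 14)
Step 1: (-3, -11, 14) -> (-(14), -(-3), -(-11)) = (-14, 3, 11)
Step 2: (-14, 3, 11) -> (-(11), -(-14), -(3)) = (-11, 14, -3)
Step 3: (-11, 14, -3) -> (-(-3), -(-11), -(14)) = (3, 11, -14)
Step 4: (3, 11, -14) -> (-(-14), -(3), -(11)) = (14, -3, -11)

Answer: 14 -3 -11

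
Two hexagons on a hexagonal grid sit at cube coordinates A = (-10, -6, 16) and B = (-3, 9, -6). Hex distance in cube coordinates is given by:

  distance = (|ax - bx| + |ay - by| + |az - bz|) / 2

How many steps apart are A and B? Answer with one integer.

Answer: 22

Derivation:
|ax - bx| = |-10 - (-3)| = 7
|ay - by| = |-6 - 9| = 15
|az - bz| = |16 - (-6)| = 22
distance = (7 + 15 + 22) / 2 = 44 / 2 = 22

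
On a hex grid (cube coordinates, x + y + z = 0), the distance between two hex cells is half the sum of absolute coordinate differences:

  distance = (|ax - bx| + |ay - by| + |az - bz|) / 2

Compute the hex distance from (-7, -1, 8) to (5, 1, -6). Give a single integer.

|ax - bx| = |-7 - 5| = 12
|ay - by| = |-1 - 1| = 2
|az - bz| = |8 - (-6)| = 14
distance = (12 + 2 + 14) / 2 = 28 / 2 = 14

Answer: 14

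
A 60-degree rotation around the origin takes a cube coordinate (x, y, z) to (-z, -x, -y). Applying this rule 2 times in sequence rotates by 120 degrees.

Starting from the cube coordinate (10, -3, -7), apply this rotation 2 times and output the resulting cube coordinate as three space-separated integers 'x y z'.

Answer: -3 -7 10

Derivation:
Start: (10, -3, -7)
Step 1: (10, -3, -7) -> (-(-7), -(10), -(-3)) = (7, -10, 3)
Step 2: (7, -10, 3) -> (-(3), -(7), -(-10)) = (-3, -7, 10)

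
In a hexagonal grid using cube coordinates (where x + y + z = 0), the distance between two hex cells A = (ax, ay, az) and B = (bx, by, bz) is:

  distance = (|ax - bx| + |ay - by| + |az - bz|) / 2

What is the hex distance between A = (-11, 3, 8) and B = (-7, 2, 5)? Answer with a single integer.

Answer: 4

Derivation:
|ax - bx| = |-11 - (-7)| = 4
|ay - by| = |3 - 2| = 1
|az - bz| = |8 - 5| = 3
distance = (4 + 1 + 3) / 2 = 8 / 2 = 4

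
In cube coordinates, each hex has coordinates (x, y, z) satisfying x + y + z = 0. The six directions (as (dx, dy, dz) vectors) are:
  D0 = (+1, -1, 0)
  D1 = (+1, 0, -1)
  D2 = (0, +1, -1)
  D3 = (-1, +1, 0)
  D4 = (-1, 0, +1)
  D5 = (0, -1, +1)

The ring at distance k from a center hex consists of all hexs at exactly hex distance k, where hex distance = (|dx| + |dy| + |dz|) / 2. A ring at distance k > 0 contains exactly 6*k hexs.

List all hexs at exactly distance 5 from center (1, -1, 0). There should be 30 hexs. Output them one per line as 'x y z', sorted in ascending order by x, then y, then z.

Walk ring at distance 5 from (1, -1, 0):
Start at center + D4*5 = (-4, -1, 5)
  hex 0: (-4, -1, 5)
  hex 1: (-3, -2, 5)
  hex 2: (-2, -3, 5)
  hex 3: (-1, -4, 5)
  hex 4: (0, -5, 5)
  hex 5: (1, -6, 5)
  hex 6: (2, -6, 4)
  hex 7: (3, -6, 3)
  hex 8: (4, -6, 2)
  hex 9: (5, -6, 1)
  hex 10: (6, -6, 0)
  hex 11: (6, -5, -1)
  hex 12: (6, -4, -2)
  hex 13: (6, -3, -3)
  hex 14: (6, -2, -4)
  hex 15: (6, -1, -5)
  hex 16: (5, 0, -5)
  hex 17: (4, 1, -5)
  hex 18: (3, 2, -5)
  hex 19: (2, 3, -5)
  hex 20: (1, 4, -5)
  hex 21: (0, 4, -4)
  hex 22: (-1, 4, -3)
  hex 23: (-2, 4, -2)
  hex 24: (-3, 4, -1)
  hex 25: (-4, 4, 0)
  hex 26: (-4, 3, 1)
  hex 27: (-4, 2, 2)
  hex 28: (-4, 1, 3)
  hex 29: (-4, 0, 4)
Sorted: 30 hexes.

Answer: -4 -1 5
-4 0 4
-4 1 3
-4 2 2
-4 3 1
-4 4 0
-3 -2 5
-3 4 -1
-2 -3 5
-2 4 -2
-1 -4 5
-1 4 -3
0 -5 5
0 4 -4
1 -6 5
1 4 -5
2 -6 4
2 3 -5
3 -6 3
3 2 -5
4 -6 2
4 1 -5
5 -6 1
5 0 -5
6 -6 0
6 -5 -1
6 -4 -2
6 -3 -3
6 -2 -4
6 -1 -5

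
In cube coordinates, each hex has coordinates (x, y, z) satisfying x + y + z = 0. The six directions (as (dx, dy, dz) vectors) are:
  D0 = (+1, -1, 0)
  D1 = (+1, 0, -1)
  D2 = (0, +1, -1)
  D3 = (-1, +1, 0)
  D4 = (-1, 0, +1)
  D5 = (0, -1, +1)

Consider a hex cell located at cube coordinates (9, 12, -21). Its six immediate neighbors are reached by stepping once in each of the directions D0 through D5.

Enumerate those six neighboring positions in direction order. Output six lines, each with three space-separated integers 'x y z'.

Answer: 10 11 -21
10 12 -22
9 13 -22
8 13 -21
8 12 -20
9 11 -20

Derivation:
Center: (9, 12, -21). Add each direction:
  D0: (9, 12, -21) + (1, -1, 0) = (10, 11, -21)
  D1: (9, 12, -21) + (1, 0, -1) = (10, 12, -22)
  D2: (9, 12, -21) + (0, 1, -1) = (9, 13, -22)
  D3: (9, 12, -21) + (-1, 1, 0) = (8, 13, -21)
  D4: (9, 12, -21) + (-1, 0, 1) = (8, 12, -20)
  D5: (9, 12, -21) + (0, -1, 1) = (9, 11, -20)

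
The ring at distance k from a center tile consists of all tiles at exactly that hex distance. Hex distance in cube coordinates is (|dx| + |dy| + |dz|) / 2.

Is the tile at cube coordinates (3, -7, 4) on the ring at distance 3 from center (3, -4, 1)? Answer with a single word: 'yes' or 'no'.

|px - cx| = |3 - 3| = 0
|py - cy| = |-7 - (-4)| = 3
|pz - cz| = |4 - 1| = 3
distance = (0+3+3)/2 = 6/2 = 3
radius = 3; distance == radius -> yes

Answer: yes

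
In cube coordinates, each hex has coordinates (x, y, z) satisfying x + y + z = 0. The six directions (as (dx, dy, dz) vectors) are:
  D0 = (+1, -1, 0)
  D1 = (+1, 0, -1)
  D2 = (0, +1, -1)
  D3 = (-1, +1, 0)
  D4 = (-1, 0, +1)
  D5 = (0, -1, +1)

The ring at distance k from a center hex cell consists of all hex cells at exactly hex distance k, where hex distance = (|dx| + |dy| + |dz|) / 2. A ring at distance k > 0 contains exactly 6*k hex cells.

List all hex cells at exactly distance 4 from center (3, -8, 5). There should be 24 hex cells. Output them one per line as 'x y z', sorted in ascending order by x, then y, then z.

Answer: -1 -8 9
-1 -7 8
-1 -6 7
-1 -5 6
-1 -4 5
0 -9 9
0 -4 4
1 -10 9
1 -4 3
2 -11 9
2 -4 2
3 -12 9
3 -4 1
4 -12 8
4 -5 1
5 -12 7
5 -6 1
6 -12 6
6 -7 1
7 -12 5
7 -11 4
7 -10 3
7 -9 2
7 -8 1

Derivation:
Walk ring at distance 4 from (3, -8, 5):
Start at center + D4*4 = (-1, -8, 9)
  hex 0: (-1, -8, 9)
  hex 1: (0, -9, 9)
  hex 2: (1, -10, 9)
  hex 3: (2, -11, 9)
  hex 4: (3, -12, 9)
  hex 5: (4, -12, 8)
  hex 6: (5, -12, 7)
  hex 7: (6, -12, 6)
  hex 8: (7, -12, 5)
  hex 9: (7, -11, 4)
  hex 10: (7, -10, 3)
  hex 11: (7, -9, 2)
  hex 12: (7, -8, 1)
  hex 13: (6, -7, 1)
  hex 14: (5, -6, 1)
  hex 15: (4, -5, 1)
  hex 16: (3, -4, 1)
  hex 17: (2, -4, 2)
  hex 18: (1, -4, 3)
  hex 19: (0, -4, 4)
  hex 20: (-1, -4, 5)
  hex 21: (-1, -5, 6)
  hex 22: (-1, -6, 7)
  hex 23: (-1, -7, 8)
Sorted: 24 hexes.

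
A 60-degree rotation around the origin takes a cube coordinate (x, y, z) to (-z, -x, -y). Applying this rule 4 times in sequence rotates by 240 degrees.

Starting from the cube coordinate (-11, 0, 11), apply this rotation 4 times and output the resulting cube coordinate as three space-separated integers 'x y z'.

Answer: 11 -11 0

Derivation:
Start: (-11, 0, 11)
Step 1: (-11, 0, 11) -> (-(11), -(-11), -(0)) = (-11, 11, 0)
Step 2: (-11, 11, 0) -> (-(0), -(-11), -(11)) = (0, 11, -11)
Step 3: (0, 11, -11) -> (-(-11), -(0), -(11)) = (11, 0, -11)
Step 4: (11, 0, -11) -> (-(-11), -(11), -(0)) = (11, -11, 0)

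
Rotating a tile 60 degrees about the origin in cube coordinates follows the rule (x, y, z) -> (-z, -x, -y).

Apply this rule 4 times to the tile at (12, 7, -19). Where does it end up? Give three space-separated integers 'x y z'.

Start: (12, 7, -19)
Step 1: (12, 7, -19) -> (-(-19), -(12), -(7)) = (19, -12, -7)
Step 2: (19, -12, -7) -> (-(-7), -(19), -(-12)) = (7, -19, 12)
Step 3: (7, -19, 12) -> (-(12), -(7), -(-19)) = (-12, -7, 19)
Step 4: (-12, -7, 19) -> (-(19), -(-12), -(-7)) = (-19, 12, 7)

Answer: -19 12 7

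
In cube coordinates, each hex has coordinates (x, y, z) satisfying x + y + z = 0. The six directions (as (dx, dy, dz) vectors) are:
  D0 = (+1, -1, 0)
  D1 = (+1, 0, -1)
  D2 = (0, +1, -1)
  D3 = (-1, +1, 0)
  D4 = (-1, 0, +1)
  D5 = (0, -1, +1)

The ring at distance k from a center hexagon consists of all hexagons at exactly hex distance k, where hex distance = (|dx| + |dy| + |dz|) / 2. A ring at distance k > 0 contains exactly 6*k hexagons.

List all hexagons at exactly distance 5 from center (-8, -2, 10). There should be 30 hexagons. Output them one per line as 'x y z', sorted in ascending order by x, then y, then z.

Answer: -13 -2 15
-13 -1 14
-13 0 13
-13 1 12
-13 2 11
-13 3 10
-12 -3 15
-12 3 9
-11 -4 15
-11 3 8
-10 -5 15
-10 3 7
-9 -6 15
-9 3 6
-8 -7 15
-8 3 5
-7 -7 14
-7 2 5
-6 -7 13
-6 1 5
-5 -7 12
-5 0 5
-4 -7 11
-4 -1 5
-3 -7 10
-3 -6 9
-3 -5 8
-3 -4 7
-3 -3 6
-3 -2 5

Derivation:
Walk ring at distance 5 from (-8, -2, 10):
Start at center + D4*5 = (-13, -2, 15)
  hex 0: (-13, -2, 15)
  hex 1: (-12, -3, 15)
  hex 2: (-11, -4, 15)
  hex 3: (-10, -5, 15)
  hex 4: (-9, -6, 15)
  hex 5: (-8, -7, 15)
  hex 6: (-7, -7, 14)
  hex 7: (-6, -7, 13)
  hex 8: (-5, -7, 12)
  hex 9: (-4, -7, 11)
  hex 10: (-3, -7, 10)
  hex 11: (-3, -6, 9)
  hex 12: (-3, -5, 8)
  hex 13: (-3, -4, 7)
  hex 14: (-3, -3, 6)
  hex 15: (-3, -2, 5)
  hex 16: (-4, -1, 5)
  hex 17: (-5, 0, 5)
  hex 18: (-6, 1, 5)
  hex 19: (-7, 2, 5)
  hex 20: (-8, 3, 5)
  hex 21: (-9, 3, 6)
  hex 22: (-10, 3, 7)
  hex 23: (-11, 3, 8)
  hex 24: (-12, 3, 9)
  hex 25: (-13, 3, 10)
  hex 26: (-13, 2, 11)
  hex 27: (-13, 1, 12)
  hex 28: (-13, 0, 13)
  hex 29: (-13, -1, 14)
Sorted: 30 hexes.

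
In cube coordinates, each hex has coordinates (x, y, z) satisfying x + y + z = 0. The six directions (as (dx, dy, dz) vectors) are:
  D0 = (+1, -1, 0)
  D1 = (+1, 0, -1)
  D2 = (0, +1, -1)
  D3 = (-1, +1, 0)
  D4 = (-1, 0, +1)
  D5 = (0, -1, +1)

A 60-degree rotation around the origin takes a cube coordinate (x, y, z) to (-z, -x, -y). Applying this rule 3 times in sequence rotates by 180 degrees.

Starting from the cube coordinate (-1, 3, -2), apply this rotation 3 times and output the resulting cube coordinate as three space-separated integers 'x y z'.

Answer: 1 -3 2

Derivation:
Start: (-1, 3, -2)
Step 1: (-1, 3, -2) -> (-(-2), -(-1), -(3)) = (2, 1, -3)
Step 2: (2, 1, -3) -> (-(-3), -(2), -(1)) = (3, -2, -1)
Step 3: (3, -2, -1) -> (-(-1), -(3), -(-2)) = (1, -3, 2)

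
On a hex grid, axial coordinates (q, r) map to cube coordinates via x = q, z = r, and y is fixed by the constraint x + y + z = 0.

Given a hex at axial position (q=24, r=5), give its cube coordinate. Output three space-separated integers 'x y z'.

x = q = 24
z = r = 5
y = -x - z = -(24) - (5) = -29

Answer: 24 -29 5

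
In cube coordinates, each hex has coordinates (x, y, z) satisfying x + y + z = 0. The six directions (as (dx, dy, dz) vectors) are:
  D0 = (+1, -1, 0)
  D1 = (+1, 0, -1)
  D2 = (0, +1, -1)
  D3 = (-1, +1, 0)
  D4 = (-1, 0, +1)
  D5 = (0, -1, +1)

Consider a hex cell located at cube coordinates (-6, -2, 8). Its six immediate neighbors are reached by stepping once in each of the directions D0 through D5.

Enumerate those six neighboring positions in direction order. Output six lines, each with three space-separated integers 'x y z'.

Center: (-6, -2, 8). Add each direction:
  D0: (-6, -2, 8) + (1, -1, 0) = (-5, -3, 8)
  D1: (-6, -2, 8) + (1, 0, -1) = (-5, -2, 7)
  D2: (-6, -2, 8) + (0, 1, -1) = (-6, -1, 7)
  D3: (-6, -2, 8) + (-1, 1, 0) = (-7, -1, 8)
  D4: (-6, -2, 8) + (-1, 0, 1) = (-7, -2, 9)
  D5: (-6, -2, 8) + (0, -1, 1) = (-6, -3, 9)

Answer: -5 -3 8
-5 -2 7
-6 -1 7
-7 -1 8
-7 -2 9
-6 -3 9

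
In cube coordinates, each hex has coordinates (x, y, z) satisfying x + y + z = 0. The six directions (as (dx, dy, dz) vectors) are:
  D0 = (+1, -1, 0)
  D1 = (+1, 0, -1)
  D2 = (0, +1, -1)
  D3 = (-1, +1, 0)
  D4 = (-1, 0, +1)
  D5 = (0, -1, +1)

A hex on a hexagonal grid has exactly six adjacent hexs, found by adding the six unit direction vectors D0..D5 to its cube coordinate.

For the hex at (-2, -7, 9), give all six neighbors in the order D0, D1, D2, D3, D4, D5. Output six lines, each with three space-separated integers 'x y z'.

Center: (-2, -7, 9). Add each direction:
  D0: (-2, -7, 9) + (1, -1, 0) = (-1, -8, 9)
  D1: (-2, -7, 9) + (1, 0, -1) = (-1, -7, 8)
  D2: (-2, -7, 9) + (0, 1, -1) = (-2, -6, 8)
  D3: (-2, -7, 9) + (-1, 1, 0) = (-3, -6, 9)
  D4: (-2, -7, 9) + (-1, 0, 1) = (-3, -7, 10)
  D5: (-2, -7, 9) + (0, -1, 1) = (-2, -8, 10)

Answer: -1 -8 9
-1 -7 8
-2 -6 8
-3 -6 9
-3 -7 10
-2 -8 10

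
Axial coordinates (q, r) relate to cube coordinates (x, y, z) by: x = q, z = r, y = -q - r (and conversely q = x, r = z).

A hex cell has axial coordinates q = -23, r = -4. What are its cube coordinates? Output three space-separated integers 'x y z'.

x = q = -23
z = r = -4
y = -x - z = -(-23) - (-4) = 27

Answer: -23 27 -4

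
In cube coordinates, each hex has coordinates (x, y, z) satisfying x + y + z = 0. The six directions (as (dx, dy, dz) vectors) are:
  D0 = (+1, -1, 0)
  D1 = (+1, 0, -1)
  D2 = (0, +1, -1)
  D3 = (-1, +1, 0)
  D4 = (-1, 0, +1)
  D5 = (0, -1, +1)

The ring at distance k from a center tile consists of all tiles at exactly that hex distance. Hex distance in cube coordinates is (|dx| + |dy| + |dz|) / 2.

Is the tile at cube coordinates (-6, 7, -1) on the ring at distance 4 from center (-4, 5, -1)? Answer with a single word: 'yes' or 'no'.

|px - cx| = |-6 - (-4)| = 2
|py - cy| = |7 - 5| = 2
|pz - cz| = |-1 - (-1)| = 0
distance = (2+2+0)/2 = 4/2 = 2
radius = 4; distance != radius -> no

Answer: no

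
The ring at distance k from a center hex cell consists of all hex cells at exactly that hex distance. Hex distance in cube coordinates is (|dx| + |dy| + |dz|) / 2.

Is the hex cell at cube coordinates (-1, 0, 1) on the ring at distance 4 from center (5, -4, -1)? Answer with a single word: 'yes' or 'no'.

|px - cx| = |-1 - 5| = 6
|py - cy| = |0 - (-4)| = 4
|pz - cz| = |1 - (-1)| = 2
distance = (6+4+2)/2 = 12/2 = 6
radius = 4; distance != radius -> no

Answer: no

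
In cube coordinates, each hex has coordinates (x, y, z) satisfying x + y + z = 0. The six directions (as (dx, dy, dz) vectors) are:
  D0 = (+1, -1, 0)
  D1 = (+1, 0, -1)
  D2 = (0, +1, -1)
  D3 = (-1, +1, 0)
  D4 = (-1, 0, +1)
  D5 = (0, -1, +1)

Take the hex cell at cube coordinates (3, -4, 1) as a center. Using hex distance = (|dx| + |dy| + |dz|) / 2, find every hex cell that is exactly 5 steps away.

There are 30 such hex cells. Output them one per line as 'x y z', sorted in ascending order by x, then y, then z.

Walk ring at distance 5 from (3, -4, 1):
Start at center + D4*5 = (-2, -4, 6)
  hex 0: (-2, -4, 6)
  hex 1: (-1, -5, 6)
  hex 2: (0, -6, 6)
  hex 3: (1, -7, 6)
  hex 4: (2, -8, 6)
  hex 5: (3, -9, 6)
  hex 6: (4, -9, 5)
  hex 7: (5, -9, 4)
  hex 8: (6, -9, 3)
  hex 9: (7, -9, 2)
  hex 10: (8, -9, 1)
  hex 11: (8, -8, 0)
  hex 12: (8, -7, -1)
  hex 13: (8, -6, -2)
  hex 14: (8, -5, -3)
  hex 15: (8, -4, -4)
  hex 16: (7, -3, -4)
  hex 17: (6, -2, -4)
  hex 18: (5, -1, -4)
  hex 19: (4, 0, -4)
  hex 20: (3, 1, -4)
  hex 21: (2, 1, -3)
  hex 22: (1, 1, -2)
  hex 23: (0, 1, -1)
  hex 24: (-1, 1, 0)
  hex 25: (-2, 1, 1)
  hex 26: (-2, 0, 2)
  hex 27: (-2, -1, 3)
  hex 28: (-2, -2, 4)
  hex 29: (-2, -3, 5)
Sorted: 30 hexes.

Answer: -2 -4 6
-2 -3 5
-2 -2 4
-2 -1 3
-2 0 2
-2 1 1
-1 -5 6
-1 1 0
0 -6 6
0 1 -1
1 -7 6
1 1 -2
2 -8 6
2 1 -3
3 -9 6
3 1 -4
4 -9 5
4 0 -4
5 -9 4
5 -1 -4
6 -9 3
6 -2 -4
7 -9 2
7 -3 -4
8 -9 1
8 -8 0
8 -7 -1
8 -6 -2
8 -5 -3
8 -4 -4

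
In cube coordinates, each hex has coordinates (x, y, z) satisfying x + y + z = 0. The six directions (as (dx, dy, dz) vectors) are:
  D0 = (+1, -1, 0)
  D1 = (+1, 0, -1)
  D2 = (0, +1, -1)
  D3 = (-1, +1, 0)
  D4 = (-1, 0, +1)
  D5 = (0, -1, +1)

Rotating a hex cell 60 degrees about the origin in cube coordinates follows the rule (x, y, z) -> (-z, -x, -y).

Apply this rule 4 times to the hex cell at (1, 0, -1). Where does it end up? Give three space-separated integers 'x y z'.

Start: (1, 0, -1)
Step 1: (1, 0, -1) -> (-(-1), -(1), -(0)) = (1, -1, 0)
Step 2: (1, -1, 0) -> (-(0), -(1), -(-1)) = (0, -1, 1)
Step 3: (0, -1, 1) -> (-(1), -(0), -(-1)) = (-1, 0, 1)
Step 4: (-1, 0, 1) -> (-(1), -(-1), -(0)) = (-1, 1, 0)

Answer: -1 1 0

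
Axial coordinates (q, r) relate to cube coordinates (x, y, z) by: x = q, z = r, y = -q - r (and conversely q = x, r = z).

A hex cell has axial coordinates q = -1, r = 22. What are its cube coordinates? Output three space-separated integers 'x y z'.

x = q = -1
z = r = 22
y = -x - z = -(-1) - (22) = -21

Answer: -1 -21 22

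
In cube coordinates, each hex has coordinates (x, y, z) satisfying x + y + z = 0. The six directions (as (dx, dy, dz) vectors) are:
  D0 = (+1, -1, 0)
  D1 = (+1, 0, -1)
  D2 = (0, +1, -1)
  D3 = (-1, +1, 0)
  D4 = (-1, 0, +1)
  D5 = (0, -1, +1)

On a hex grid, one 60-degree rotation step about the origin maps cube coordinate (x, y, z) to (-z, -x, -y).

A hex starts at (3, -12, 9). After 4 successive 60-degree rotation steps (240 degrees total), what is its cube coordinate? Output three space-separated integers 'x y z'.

Answer: 9 3 -12

Derivation:
Start: (3, -12, 9)
Step 1: (3, -12, 9) -> (-(9), -(3), -(-12)) = (-9, -3, 12)
Step 2: (-9, -3, 12) -> (-(12), -(-9), -(-3)) = (-12, 9, 3)
Step 3: (-12, 9, 3) -> (-(3), -(-12), -(9)) = (-3, 12, -9)
Step 4: (-3, 12, -9) -> (-(-9), -(-3), -(12)) = (9, 3, -12)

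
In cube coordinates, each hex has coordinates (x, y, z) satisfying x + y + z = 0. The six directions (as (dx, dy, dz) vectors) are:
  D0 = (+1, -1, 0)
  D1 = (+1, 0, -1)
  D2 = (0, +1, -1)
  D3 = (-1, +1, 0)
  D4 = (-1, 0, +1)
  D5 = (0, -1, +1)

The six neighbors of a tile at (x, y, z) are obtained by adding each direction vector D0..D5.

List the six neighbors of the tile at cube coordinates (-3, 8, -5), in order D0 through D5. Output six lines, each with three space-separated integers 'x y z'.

Answer: -2 7 -5
-2 8 -6
-3 9 -6
-4 9 -5
-4 8 -4
-3 7 -4

Derivation:
Center: (-3, 8, -5). Add each direction:
  D0: (-3, 8, -5) + (1, -1, 0) = (-2, 7, -5)
  D1: (-3, 8, -5) + (1, 0, -1) = (-2, 8, -6)
  D2: (-3, 8, -5) + (0, 1, -1) = (-3, 9, -6)
  D3: (-3, 8, -5) + (-1, 1, 0) = (-4, 9, -5)
  D4: (-3, 8, -5) + (-1, 0, 1) = (-4, 8, -4)
  D5: (-3, 8, -5) + (0, -1, 1) = (-3, 7, -4)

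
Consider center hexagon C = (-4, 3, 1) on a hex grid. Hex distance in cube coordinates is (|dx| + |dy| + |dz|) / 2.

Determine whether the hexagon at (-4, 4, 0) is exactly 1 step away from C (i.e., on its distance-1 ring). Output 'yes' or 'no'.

|px - cx| = |-4 - (-4)| = 0
|py - cy| = |4 - 3| = 1
|pz - cz| = |0 - 1| = 1
distance = (0+1+1)/2 = 2/2 = 1
radius = 1; distance == radius -> yes

Answer: yes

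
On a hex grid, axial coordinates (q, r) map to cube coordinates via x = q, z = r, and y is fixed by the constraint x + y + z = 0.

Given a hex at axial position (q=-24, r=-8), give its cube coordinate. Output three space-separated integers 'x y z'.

Answer: -24 32 -8

Derivation:
x = q = -24
z = r = -8
y = -x - z = -(-24) - (-8) = 32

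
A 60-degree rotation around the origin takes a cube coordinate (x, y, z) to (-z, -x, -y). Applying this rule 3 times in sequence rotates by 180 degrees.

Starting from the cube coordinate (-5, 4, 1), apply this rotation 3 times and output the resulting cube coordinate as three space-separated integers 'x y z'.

Start: (-5, 4, 1)
Step 1: (-5, 4, 1) -> (-(1), -(-5), -(4)) = (-1, 5, -4)
Step 2: (-1, 5, -4) -> (-(-4), -(-1), -(5)) = (4, 1, -5)
Step 3: (4, 1, -5) -> (-(-5), -(4), -(1)) = (5, -4, -1)

Answer: 5 -4 -1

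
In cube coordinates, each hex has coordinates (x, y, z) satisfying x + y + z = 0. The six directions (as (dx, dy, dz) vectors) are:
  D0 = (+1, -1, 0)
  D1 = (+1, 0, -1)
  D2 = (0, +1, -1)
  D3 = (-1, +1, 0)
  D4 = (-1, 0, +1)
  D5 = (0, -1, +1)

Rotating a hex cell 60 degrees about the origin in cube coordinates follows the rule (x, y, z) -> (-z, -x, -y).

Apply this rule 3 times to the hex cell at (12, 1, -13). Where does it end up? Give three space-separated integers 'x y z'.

Start: (12, 1, -13)
Step 1: (12, 1, -13) -> (-(-13), -(12), -(1)) = (13, -12, -1)
Step 2: (13, -12, -1) -> (-(-1), -(13), -(-12)) = (1, -13, 12)
Step 3: (1, -13, 12) -> (-(12), -(1), -(-13)) = (-12, -1, 13)

Answer: -12 -1 13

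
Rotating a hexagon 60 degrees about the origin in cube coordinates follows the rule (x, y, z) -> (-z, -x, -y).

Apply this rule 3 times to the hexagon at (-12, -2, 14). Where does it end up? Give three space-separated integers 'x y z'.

Start: (-12, -2, 14)
Step 1: (-12, -2, 14) -> (-(14), -(-12), -(-2)) = (-14, 12, 2)
Step 2: (-14, 12, 2) -> (-(2), -(-14), -(12)) = (-2, 14, -12)
Step 3: (-2, 14, -12) -> (-(-12), -(-2), -(14)) = (12, 2, -14)

Answer: 12 2 -14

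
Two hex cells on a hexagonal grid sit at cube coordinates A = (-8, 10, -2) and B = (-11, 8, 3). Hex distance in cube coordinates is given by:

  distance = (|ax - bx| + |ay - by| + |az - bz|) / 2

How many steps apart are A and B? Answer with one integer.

Answer: 5

Derivation:
|ax - bx| = |-8 - (-11)| = 3
|ay - by| = |10 - 8| = 2
|az - bz| = |-2 - 3| = 5
distance = (3 + 2 + 5) / 2 = 10 / 2 = 5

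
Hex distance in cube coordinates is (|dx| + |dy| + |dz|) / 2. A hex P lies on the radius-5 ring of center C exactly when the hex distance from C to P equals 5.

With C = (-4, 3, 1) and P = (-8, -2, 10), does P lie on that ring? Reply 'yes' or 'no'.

Answer: no

Derivation:
|px - cx| = |-8 - (-4)| = 4
|py - cy| = |-2 - 3| = 5
|pz - cz| = |10 - 1| = 9
distance = (4+5+9)/2 = 18/2 = 9
radius = 5; distance != radius -> no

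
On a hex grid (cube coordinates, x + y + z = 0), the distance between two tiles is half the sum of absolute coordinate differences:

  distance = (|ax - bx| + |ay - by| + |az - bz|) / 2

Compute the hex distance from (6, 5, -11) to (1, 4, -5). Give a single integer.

Answer: 6

Derivation:
|ax - bx| = |6 - 1| = 5
|ay - by| = |5 - 4| = 1
|az - bz| = |-11 - (-5)| = 6
distance = (5 + 1 + 6) / 2 = 12 / 2 = 6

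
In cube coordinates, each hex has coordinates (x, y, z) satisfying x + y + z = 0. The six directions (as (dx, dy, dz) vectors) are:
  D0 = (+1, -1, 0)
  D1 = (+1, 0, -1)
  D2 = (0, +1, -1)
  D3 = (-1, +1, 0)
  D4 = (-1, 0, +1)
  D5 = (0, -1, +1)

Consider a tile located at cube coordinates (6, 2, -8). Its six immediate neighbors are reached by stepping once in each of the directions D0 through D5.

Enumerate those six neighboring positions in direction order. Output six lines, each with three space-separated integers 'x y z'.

Center: (6, 2, -8). Add each direction:
  D0: (6, 2, -8) + (1, -1, 0) = (7, 1, -8)
  D1: (6, 2, -8) + (1, 0, -1) = (7, 2, -9)
  D2: (6, 2, -8) + (0, 1, -1) = (6, 3, -9)
  D3: (6, 2, -8) + (-1, 1, 0) = (5, 3, -8)
  D4: (6, 2, -8) + (-1, 0, 1) = (5, 2, -7)
  D5: (6, 2, -8) + (0, -1, 1) = (6, 1, -7)

Answer: 7 1 -8
7 2 -9
6 3 -9
5 3 -8
5 2 -7
6 1 -7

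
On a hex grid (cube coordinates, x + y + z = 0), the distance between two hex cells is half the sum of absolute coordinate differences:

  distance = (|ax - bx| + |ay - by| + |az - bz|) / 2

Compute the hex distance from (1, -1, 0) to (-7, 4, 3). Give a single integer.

|ax - bx| = |1 - (-7)| = 8
|ay - by| = |-1 - 4| = 5
|az - bz| = |0 - 3| = 3
distance = (8 + 5 + 3) / 2 = 16 / 2 = 8

Answer: 8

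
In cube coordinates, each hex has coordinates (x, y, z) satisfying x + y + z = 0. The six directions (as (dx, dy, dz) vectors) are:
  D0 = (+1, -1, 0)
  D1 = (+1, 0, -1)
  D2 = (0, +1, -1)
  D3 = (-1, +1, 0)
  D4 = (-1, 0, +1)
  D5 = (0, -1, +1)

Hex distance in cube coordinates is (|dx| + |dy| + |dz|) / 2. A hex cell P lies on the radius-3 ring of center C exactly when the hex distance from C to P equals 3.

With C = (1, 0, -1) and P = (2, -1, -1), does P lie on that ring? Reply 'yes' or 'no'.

Answer: no

Derivation:
|px - cx| = |2 - 1| = 1
|py - cy| = |-1 - 0| = 1
|pz - cz| = |-1 - (-1)| = 0
distance = (1+1+0)/2 = 2/2 = 1
radius = 3; distance != radius -> no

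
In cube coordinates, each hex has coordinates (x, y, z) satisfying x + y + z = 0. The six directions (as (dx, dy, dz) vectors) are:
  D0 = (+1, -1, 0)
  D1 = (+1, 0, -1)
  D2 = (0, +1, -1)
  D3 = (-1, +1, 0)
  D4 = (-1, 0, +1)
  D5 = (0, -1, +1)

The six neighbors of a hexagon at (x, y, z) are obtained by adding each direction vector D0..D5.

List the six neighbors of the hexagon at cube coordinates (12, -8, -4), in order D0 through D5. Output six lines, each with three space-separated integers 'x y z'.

Center: (12, -8, -4). Add each direction:
  D0: (12, -8, -4) + (1, -1, 0) = (13, -9, -4)
  D1: (12, -8, -4) + (1, 0, -1) = (13, -8, -5)
  D2: (12, -8, -4) + (0, 1, -1) = (12, -7, -5)
  D3: (12, -8, -4) + (-1, 1, 0) = (11, -7, -4)
  D4: (12, -8, -4) + (-1, 0, 1) = (11, -8, -3)
  D5: (12, -8, -4) + (0, -1, 1) = (12, -9, -3)

Answer: 13 -9 -4
13 -8 -5
12 -7 -5
11 -7 -4
11 -8 -3
12 -9 -3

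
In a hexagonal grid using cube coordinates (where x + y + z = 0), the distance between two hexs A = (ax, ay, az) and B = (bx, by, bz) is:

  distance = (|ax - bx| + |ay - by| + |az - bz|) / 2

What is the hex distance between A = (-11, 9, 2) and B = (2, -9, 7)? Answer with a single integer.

Answer: 18

Derivation:
|ax - bx| = |-11 - 2| = 13
|ay - by| = |9 - (-9)| = 18
|az - bz| = |2 - 7| = 5
distance = (13 + 18 + 5) / 2 = 36 / 2 = 18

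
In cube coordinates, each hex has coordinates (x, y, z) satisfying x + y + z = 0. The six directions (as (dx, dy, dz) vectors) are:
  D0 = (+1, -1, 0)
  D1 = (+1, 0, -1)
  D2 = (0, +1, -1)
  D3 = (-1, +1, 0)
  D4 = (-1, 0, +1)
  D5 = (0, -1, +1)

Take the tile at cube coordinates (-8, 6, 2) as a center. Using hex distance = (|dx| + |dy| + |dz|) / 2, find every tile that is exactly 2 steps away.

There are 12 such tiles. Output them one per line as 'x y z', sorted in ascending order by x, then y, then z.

Walk ring at distance 2 from (-8, 6, 2):
Start at center + D4*2 = (-10, 6, 4)
  hex 0: (-10, 6, 4)
  hex 1: (-9, 5, 4)
  hex 2: (-8, 4, 4)
  hex 3: (-7, 4, 3)
  hex 4: (-6, 4, 2)
  hex 5: (-6, 5, 1)
  hex 6: (-6, 6, 0)
  hex 7: (-7, 7, 0)
  hex 8: (-8, 8, 0)
  hex 9: (-9, 8, 1)
  hex 10: (-10, 8, 2)
  hex 11: (-10, 7, 3)
Sorted: 12 hexes.

Answer: -10 6 4
-10 7 3
-10 8 2
-9 5 4
-9 8 1
-8 4 4
-8 8 0
-7 4 3
-7 7 0
-6 4 2
-6 5 1
-6 6 0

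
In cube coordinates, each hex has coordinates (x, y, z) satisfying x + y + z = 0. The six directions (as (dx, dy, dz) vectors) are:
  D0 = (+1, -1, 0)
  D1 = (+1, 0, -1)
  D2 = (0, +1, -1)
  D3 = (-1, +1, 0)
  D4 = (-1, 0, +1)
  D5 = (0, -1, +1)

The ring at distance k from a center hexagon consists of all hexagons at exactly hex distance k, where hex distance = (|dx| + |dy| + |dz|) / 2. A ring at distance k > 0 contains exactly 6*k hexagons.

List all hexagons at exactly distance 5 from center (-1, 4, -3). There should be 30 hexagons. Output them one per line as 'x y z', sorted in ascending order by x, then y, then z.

Answer: -6 4 2
-6 5 1
-6 6 0
-6 7 -1
-6 8 -2
-6 9 -3
-5 3 2
-5 9 -4
-4 2 2
-4 9 -5
-3 1 2
-3 9 -6
-2 0 2
-2 9 -7
-1 -1 2
-1 9 -8
0 -1 1
0 8 -8
1 -1 0
1 7 -8
2 -1 -1
2 6 -8
3 -1 -2
3 5 -8
4 -1 -3
4 0 -4
4 1 -5
4 2 -6
4 3 -7
4 4 -8

Derivation:
Walk ring at distance 5 from (-1, 4, -3):
Start at center + D4*5 = (-6, 4, 2)
  hex 0: (-6, 4, 2)
  hex 1: (-5, 3, 2)
  hex 2: (-4, 2, 2)
  hex 3: (-3, 1, 2)
  hex 4: (-2, 0, 2)
  hex 5: (-1, -1, 2)
  hex 6: (0, -1, 1)
  hex 7: (1, -1, 0)
  hex 8: (2, -1, -1)
  hex 9: (3, -1, -2)
  hex 10: (4, -1, -3)
  hex 11: (4, 0, -4)
  hex 12: (4, 1, -5)
  hex 13: (4, 2, -6)
  hex 14: (4, 3, -7)
  hex 15: (4, 4, -8)
  hex 16: (3, 5, -8)
  hex 17: (2, 6, -8)
  hex 18: (1, 7, -8)
  hex 19: (0, 8, -8)
  hex 20: (-1, 9, -8)
  hex 21: (-2, 9, -7)
  hex 22: (-3, 9, -6)
  hex 23: (-4, 9, -5)
  hex 24: (-5, 9, -4)
  hex 25: (-6, 9, -3)
  hex 26: (-6, 8, -2)
  hex 27: (-6, 7, -1)
  hex 28: (-6, 6, 0)
  hex 29: (-6, 5, 1)
Sorted: 30 hexes.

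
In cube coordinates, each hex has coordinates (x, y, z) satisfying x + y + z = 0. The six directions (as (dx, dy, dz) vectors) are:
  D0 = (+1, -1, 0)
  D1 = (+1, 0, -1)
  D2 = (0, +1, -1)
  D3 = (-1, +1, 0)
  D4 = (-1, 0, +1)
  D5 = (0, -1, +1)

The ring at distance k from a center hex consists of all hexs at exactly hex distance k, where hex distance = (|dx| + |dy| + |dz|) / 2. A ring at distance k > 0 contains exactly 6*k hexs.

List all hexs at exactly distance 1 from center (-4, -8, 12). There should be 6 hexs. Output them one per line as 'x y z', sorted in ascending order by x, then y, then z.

Walk ring at distance 1 from (-4, -8, 12):
Start at center + D4*1 = (-5, -8, 13)
  hex 0: (-5, -8, 13)
  hex 1: (-4, -9, 13)
  hex 2: (-3, -9, 12)
  hex 3: (-3, -8, 11)
  hex 4: (-4, -7, 11)
  hex 5: (-5, -7, 12)
Sorted: 6 hexes.

Answer: -5 -8 13
-5 -7 12
-4 -9 13
-4 -7 11
-3 -9 12
-3 -8 11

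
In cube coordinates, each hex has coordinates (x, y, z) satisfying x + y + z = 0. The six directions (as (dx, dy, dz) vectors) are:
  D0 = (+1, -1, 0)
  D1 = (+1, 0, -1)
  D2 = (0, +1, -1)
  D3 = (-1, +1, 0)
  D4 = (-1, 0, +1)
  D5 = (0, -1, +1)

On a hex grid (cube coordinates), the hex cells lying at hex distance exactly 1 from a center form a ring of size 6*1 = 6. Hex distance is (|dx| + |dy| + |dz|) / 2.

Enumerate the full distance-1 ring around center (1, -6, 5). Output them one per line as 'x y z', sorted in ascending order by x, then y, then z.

Answer: 0 -6 6
0 -5 5
1 -7 6
1 -5 4
2 -7 5
2 -6 4

Derivation:
Walk ring at distance 1 from (1, -6, 5):
Start at center + D4*1 = (0, -6, 6)
  hex 0: (0, -6, 6)
  hex 1: (1, -7, 6)
  hex 2: (2, -7, 5)
  hex 3: (2, -6, 4)
  hex 4: (1, -5, 4)
  hex 5: (0, -5, 5)
Sorted: 6 hexes.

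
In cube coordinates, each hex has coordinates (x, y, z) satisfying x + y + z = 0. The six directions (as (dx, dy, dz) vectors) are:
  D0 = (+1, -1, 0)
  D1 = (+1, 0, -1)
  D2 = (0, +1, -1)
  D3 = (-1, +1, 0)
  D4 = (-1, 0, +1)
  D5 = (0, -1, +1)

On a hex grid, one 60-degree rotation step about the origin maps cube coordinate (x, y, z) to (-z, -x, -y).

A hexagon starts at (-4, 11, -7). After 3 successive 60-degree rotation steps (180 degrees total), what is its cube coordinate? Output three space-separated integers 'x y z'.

Start: (-4, 11, -7)
Step 1: (-4, 11, -7) -> (-(-7), -(-4), -(11)) = (7, 4, -11)
Step 2: (7, 4, -11) -> (-(-11), -(7), -(4)) = (11, -7, -4)
Step 3: (11, -7, -4) -> (-(-4), -(11), -(-7)) = (4, -11, 7)

Answer: 4 -11 7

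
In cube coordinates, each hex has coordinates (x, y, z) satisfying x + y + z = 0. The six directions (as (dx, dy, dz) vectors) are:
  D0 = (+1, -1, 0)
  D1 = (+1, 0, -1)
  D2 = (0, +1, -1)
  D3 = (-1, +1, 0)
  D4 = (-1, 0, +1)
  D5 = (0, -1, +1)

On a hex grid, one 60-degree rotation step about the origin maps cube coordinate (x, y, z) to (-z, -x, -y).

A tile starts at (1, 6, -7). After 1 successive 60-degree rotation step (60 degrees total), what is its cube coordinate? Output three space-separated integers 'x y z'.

Start: (1, 6, -7)
Step 1: (1, 6, -7) -> (-(-7), -(1), -(6)) = (7, -1, -6)

Answer: 7 -1 -6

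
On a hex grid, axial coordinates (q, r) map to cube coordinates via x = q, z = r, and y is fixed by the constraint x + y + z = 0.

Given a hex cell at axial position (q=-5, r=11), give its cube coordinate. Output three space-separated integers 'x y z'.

Answer: -5 -6 11

Derivation:
x = q = -5
z = r = 11
y = -x - z = -(-5) - (11) = -6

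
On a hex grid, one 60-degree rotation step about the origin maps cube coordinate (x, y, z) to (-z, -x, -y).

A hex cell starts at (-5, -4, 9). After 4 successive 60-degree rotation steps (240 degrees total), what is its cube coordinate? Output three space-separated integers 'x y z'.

Answer: 9 -5 -4

Derivation:
Start: (-5, -4, 9)
Step 1: (-5, -4, 9) -> (-(9), -(-5), -(-4)) = (-9, 5, 4)
Step 2: (-9, 5, 4) -> (-(4), -(-9), -(5)) = (-4, 9, -5)
Step 3: (-4, 9, -5) -> (-(-5), -(-4), -(9)) = (5, 4, -9)
Step 4: (5, 4, -9) -> (-(-9), -(5), -(4)) = (9, -5, -4)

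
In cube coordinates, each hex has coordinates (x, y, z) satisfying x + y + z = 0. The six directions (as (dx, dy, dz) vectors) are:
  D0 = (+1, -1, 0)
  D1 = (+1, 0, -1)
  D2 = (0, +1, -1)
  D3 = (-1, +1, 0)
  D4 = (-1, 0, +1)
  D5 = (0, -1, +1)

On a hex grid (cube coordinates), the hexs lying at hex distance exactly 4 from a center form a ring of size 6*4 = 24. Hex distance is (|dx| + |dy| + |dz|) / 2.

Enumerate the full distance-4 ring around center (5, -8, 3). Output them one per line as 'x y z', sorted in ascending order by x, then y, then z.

Walk ring at distance 4 from (5, -8, 3):
Start at center + D4*4 = (1, -8, 7)
  hex 0: (1, -8, 7)
  hex 1: (2, -9, 7)
  hex 2: (3, -10, 7)
  hex 3: (4, -11, 7)
  hex 4: (5, -12, 7)
  hex 5: (6, -12, 6)
  hex 6: (7, -12, 5)
  hex 7: (8, -12, 4)
  hex 8: (9, -12, 3)
  hex 9: (9, -11, 2)
  hex 10: (9, -10, 1)
  hex 11: (9, -9, 0)
  hex 12: (9, -8, -1)
  hex 13: (8, -7, -1)
  hex 14: (7, -6, -1)
  hex 15: (6, -5, -1)
  hex 16: (5, -4, -1)
  hex 17: (4, -4, 0)
  hex 18: (3, -4, 1)
  hex 19: (2, -4, 2)
  hex 20: (1, -4, 3)
  hex 21: (1, -5, 4)
  hex 22: (1, -6, 5)
  hex 23: (1, -7, 6)
Sorted: 24 hexes.

Answer: 1 -8 7
1 -7 6
1 -6 5
1 -5 4
1 -4 3
2 -9 7
2 -4 2
3 -10 7
3 -4 1
4 -11 7
4 -4 0
5 -12 7
5 -4 -1
6 -12 6
6 -5 -1
7 -12 5
7 -6 -1
8 -12 4
8 -7 -1
9 -12 3
9 -11 2
9 -10 1
9 -9 0
9 -8 -1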